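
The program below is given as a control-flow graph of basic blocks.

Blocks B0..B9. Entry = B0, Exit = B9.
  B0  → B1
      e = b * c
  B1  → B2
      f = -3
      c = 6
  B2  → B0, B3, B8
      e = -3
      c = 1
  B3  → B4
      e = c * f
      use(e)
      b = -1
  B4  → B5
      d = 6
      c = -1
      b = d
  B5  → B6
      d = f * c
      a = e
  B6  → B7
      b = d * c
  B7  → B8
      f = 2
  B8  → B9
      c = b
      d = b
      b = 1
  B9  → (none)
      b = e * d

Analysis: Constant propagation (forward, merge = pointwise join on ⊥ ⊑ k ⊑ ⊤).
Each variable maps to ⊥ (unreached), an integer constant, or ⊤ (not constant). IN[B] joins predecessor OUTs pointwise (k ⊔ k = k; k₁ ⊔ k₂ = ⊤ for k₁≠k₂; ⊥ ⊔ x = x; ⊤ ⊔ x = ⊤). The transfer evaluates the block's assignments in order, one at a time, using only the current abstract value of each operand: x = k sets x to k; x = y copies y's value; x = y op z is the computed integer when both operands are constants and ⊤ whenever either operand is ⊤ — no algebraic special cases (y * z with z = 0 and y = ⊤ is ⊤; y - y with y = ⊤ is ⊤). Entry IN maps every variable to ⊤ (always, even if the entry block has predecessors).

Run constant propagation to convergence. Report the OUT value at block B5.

Answer: {a: -3, b: 6, c: -1, d: 3, e: -3, f: -3}

Trace:
Converged values:
  B0:  IN=(all ⊤)  OUT=(all ⊤)
  B1:  IN=(all ⊤)  OUT={c:6, f:-3; rest ⊤}
  B2:  IN={c:6, f:-3; rest ⊤}  OUT={c:1, e:-3, f:-3; rest ⊤}
  B3:  IN={c:1, e:-3, f:-3; rest ⊤}  OUT={b:-1, c:1, e:-3, f:-3; rest ⊤}
  B4:  IN={b:-1, c:1, e:-3, f:-3; rest ⊤}  OUT={b:6, c:-1, d:6, e:-3, f:-3; rest ⊤}
  B5:  IN={b:6, c:-1, d:6, e:-3, f:-3; rest ⊤}  OUT={a:-3, b:6, c:-1, d:3, e:-3, f:-3; rest ⊤}
  B6:  IN={a:-3, b:6, c:-1, d:3, e:-3, f:-3; rest ⊤}  OUT={a:-3, b:-3, c:-1, d:3, e:-3, f:-3; rest ⊤}
  B7:  IN={a:-3, b:-3, c:-1, d:3, e:-3, f:-3; rest ⊤}  OUT={a:-3, b:-3, c:-1, d:3, e:-3, f:2; rest ⊤}
  B8:  IN={e:-3; rest ⊤}  OUT={b:1, e:-3; rest ⊤}
  B9:  IN={b:1, e:-3; rest ⊤}  OUT={e:-3; rest ⊤}

Merge at B5: IN[B5] = OUT[B4] = {a: ⊤, b: 6, c: -1, d: 6, e: -3, f: -3}
Applying B5's transfer function to that IN value gives OUT[B5] (row B5 above).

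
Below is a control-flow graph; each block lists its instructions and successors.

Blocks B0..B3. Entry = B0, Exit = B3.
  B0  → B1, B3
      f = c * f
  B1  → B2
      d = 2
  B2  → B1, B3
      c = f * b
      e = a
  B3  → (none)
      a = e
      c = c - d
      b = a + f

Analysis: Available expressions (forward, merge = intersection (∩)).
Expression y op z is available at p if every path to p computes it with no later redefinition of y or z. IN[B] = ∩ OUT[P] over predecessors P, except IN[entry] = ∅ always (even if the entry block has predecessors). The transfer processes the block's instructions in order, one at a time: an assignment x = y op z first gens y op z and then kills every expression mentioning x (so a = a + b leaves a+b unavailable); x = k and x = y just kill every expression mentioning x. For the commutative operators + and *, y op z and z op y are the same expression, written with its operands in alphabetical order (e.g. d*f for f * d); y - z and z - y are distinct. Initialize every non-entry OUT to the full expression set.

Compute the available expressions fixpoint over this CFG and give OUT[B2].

Answer: {b*f}

Trace:
Per-block solution:
  B0:   IN={}   OUT={}
  B1:   IN={}   OUT={}
  B2:   IN={}   OUT={b*f}
  B3:   IN={}   OUT={a+f}

Merge at B2: IN[B2] = OUT[B1] = {}
Applying B2's transfer function to that IN value gives OUT[B2] (row B2 above).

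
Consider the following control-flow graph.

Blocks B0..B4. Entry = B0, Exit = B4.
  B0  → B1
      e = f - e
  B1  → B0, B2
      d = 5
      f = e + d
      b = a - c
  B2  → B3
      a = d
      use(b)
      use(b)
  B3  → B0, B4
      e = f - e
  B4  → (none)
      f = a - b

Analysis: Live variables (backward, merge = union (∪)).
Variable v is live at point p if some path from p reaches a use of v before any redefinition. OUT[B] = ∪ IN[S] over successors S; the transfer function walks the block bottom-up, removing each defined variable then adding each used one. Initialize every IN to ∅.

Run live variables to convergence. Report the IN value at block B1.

Answer: {a, c, e}

Trace:
Converged values:
  B0:   IN={a, c, e, f}   OUT={a, c, e}
  B1:   IN={a, c, e}   OUT={a, b, c, d, e, f}
  B2:   IN={b, c, d, e, f}   OUT={a, b, c, e, f}
  B3:   IN={a, b, c, e, f}   OUT={a, b, c, e, f}
  B4:   IN={a, b}   OUT={}

Merge at B1: OUT[B1] = IN[B0] ⊔ IN[B2] = {a, b, c, d, e, f}
Applying B1's transfer function to that OUT value gives IN[B1] (row B1 above).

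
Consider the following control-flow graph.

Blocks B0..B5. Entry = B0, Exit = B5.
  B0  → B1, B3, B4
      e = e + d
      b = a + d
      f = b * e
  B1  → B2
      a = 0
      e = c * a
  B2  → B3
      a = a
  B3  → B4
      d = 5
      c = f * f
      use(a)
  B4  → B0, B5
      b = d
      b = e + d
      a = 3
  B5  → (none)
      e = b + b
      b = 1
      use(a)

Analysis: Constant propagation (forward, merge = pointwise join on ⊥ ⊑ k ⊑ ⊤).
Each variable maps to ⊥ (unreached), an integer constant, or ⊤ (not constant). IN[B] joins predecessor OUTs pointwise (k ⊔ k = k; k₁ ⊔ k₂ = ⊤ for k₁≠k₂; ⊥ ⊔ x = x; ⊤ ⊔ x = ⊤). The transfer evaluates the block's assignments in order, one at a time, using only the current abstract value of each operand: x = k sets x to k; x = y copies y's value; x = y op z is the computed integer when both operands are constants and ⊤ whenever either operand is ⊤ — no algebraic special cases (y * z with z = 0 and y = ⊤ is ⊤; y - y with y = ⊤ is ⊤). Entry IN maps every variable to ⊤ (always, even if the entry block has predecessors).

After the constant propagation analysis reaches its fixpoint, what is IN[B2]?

Answer: {a: 0, b: ⊤, c: ⊤, d: ⊤, e: ⊤, f: ⊤}

Trace:
Fixpoint table:
  B0:  IN=(all ⊤)  OUT=(all ⊤)
  B1:  IN=(all ⊤)  OUT={a:0; rest ⊤}
  B2:  IN={a:0; rest ⊤}  OUT={a:0; rest ⊤}
  B3:  IN=(all ⊤)  OUT={d:5; rest ⊤}
  B4:  IN=(all ⊤)  OUT={a:3; rest ⊤}
  B5:  IN={a:3; rest ⊤}  OUT={a:3, b:1; rest ⊤}

Merge at B2: IN[B2] = OUT[B1] = {a: 0, b: ⊤, c: ⊤, d: ⊤, e: ⊤, f: ⊤}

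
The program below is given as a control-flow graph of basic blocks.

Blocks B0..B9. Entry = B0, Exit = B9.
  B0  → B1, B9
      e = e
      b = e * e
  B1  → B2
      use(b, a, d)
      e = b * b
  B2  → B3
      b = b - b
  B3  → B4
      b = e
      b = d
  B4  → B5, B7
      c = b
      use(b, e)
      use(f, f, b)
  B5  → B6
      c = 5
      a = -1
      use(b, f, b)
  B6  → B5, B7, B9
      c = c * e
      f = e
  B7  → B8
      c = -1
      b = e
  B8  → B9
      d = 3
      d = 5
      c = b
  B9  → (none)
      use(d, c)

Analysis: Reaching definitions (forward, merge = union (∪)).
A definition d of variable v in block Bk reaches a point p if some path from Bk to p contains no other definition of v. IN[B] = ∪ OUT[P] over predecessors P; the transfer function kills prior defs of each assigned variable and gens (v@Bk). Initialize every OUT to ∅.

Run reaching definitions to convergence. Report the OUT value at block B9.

Answer: {a@B5, b@B0, b@B3, b@B7, c@B6, c@B8, d@B8, e@B0, e@B1, f@B6}

Derivation:
Fixpoint table:
  B0:   IN={}   OUT={b@B0, e@B0}
  B1:   IN={b@B0, e@B0}   OUT={b@B0, e@B1}
  B2:   IN={b@B0, e@B1}   OUT={b@B2, e@B1}
  B3:   IN={b@B2, e@B1}   OUT={b@B3, e@B1}
  B4:   IN={b@B3, e@B1}   OUT={b@B3, c@B4, e@B1}
  B5:   IN={a@B5, b@B3, c@B4, c@B6, e@B1, f@B6}   OUT={a@B5, b@B3, c@B5, e@B1, f@B6}
  B6:   IN={a@B5, b@B3, c@B5, e@B1, f@B6}   OUT={a@B5, b@B3, c@B6, e@B1, f@B6}
  B7:   IN={a@B5, b@B3, c@B4, c@B6, e@B1, f@B6}   OUT={a@B5, b@B7, c@B7, e@B1, f@B6}
  B8:   IN={a@B5, b@B7, c@B7, e@B1, f@B6}   OUT={a@B5, b@B7, c@B8, d@B8, e@B1, f@B6}
  B9:   IN={a@B5, b@B0, b@B3, b@B7, c@B6, c@B8, d@B8, e@B0, e@B1, f@B6}   OUT={a@B5, b@B0, b@B3, b@B7, c@B6, c@B8, d@B8, e@B0, e@B1, f@B6}

Merge at B9: IN[B9] = OUT[B0] ⊔ OUT[B6] ⊔ OUT[B8] = {a@B5, b@B0, b@B3, b@B7, c@B6, c@B8, d@B8, e@B0, e@B1, f@B6}
Applying B9's transfer function to that IN value gives OUT[B9] (row B9 above).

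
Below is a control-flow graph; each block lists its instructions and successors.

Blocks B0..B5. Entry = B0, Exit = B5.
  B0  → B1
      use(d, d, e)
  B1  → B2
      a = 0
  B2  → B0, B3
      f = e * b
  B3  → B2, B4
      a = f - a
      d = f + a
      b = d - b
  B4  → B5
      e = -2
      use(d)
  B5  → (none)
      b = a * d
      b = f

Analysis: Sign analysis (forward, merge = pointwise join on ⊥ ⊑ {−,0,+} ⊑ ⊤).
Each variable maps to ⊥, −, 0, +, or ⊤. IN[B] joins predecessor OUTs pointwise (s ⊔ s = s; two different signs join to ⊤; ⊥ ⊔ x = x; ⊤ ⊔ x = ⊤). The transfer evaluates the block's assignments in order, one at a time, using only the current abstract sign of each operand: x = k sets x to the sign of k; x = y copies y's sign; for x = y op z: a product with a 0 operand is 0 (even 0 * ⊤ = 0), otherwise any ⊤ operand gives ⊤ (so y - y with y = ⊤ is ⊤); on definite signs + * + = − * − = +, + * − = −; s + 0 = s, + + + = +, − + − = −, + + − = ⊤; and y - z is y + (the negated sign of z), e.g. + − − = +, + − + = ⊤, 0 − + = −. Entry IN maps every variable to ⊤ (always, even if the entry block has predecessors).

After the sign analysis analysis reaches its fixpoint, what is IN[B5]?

Per-block solution:
  B0:   IN=(all ⊤)   OUT=(all ⊤)
  B1:   IN=(all ⊤)   OUT={a:0; rest ⊤}
  B2:   IN=(all ⊤)   OUT=(all ⊤)
  B3:   IN=(all ⊤)   OUT=(all ⊤)
  B4:   IN=(all ⊤)   OUT={e:-; rest ⊤}
  B5:   IN={e:-; rest ⊤}   OUT={e:-; rest ⊤}

Merge at B5: IN[B5] = OUT[B4] = {a: ⊤, b: ⊤, c: ⊤, d: ⊤, e: -, f: ⊤}

Answer: {a: ⊤, b: ⊤, c: ⊤, d: ⊤, e: -, f: ⊤}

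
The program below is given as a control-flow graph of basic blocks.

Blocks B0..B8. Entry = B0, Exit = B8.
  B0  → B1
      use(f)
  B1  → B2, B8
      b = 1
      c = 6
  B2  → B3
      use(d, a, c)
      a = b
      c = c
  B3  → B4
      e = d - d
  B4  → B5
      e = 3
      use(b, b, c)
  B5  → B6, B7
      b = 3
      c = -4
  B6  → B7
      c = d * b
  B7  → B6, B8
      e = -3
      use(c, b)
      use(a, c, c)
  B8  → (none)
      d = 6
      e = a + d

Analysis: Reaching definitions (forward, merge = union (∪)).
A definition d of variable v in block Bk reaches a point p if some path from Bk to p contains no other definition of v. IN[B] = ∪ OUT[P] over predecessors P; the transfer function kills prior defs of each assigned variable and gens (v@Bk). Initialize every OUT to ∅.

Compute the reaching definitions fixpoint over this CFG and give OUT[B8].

Per-block solution:
  B0: | IN={} | OUT={}
  B1: | IN={} | OUT={b@B1, c@B1}
  B2: | IN={b@B1, c@B1} | OUT={a@B2, b@B1, c@B2}
  B3: | IN={a@B2, b@B1, c@B2} | OUT={a@B2, b@B1, c@B2, e@B3}
  B4: | IN={a@B2, b@B1, c@B2, e@B3} | OUT={a@B2, b@B1, c@B2, e@B4}
  B5: | IN={a@B2, b@B1, c@B2, e@B4} | OUT={a@B2, b@B5, c@B5, e@B4}
  B6: | IN={a@B2, b@B5, c@B5, c@B6, e@B4, e@B7} | OUT={a@B2, b@B5, c@B6, e@B4, e@B7}
  B7: | IN={a@B2, b@B5, c@B5, c@B6, e@B4, e@B7} | OUT={a@B2, b@B5, c@B5, c@B6, e@B7}
  B8: | IN={a@B2, b@B1, b@B5, c@B1, c@B5, c@B6, e@B7} | OUT={a@B2, b@B1, b@B5, c@B1, c@B5, c@B6, d@B8, e@B8}

Merge at B8: IN[B8] = OUT[B1] ⊔ OUT[B7] = {a@B2, b@B1, b@B5, c@B1, c@B5, c@B6, e@B7}
Applying B8's transfer function to that IN value gives OUT[B8] (row B8 above).

Answer: {a@B2, b@B1, b@B5, c@B1, c@B5, c@B6, d@B8, e@B8}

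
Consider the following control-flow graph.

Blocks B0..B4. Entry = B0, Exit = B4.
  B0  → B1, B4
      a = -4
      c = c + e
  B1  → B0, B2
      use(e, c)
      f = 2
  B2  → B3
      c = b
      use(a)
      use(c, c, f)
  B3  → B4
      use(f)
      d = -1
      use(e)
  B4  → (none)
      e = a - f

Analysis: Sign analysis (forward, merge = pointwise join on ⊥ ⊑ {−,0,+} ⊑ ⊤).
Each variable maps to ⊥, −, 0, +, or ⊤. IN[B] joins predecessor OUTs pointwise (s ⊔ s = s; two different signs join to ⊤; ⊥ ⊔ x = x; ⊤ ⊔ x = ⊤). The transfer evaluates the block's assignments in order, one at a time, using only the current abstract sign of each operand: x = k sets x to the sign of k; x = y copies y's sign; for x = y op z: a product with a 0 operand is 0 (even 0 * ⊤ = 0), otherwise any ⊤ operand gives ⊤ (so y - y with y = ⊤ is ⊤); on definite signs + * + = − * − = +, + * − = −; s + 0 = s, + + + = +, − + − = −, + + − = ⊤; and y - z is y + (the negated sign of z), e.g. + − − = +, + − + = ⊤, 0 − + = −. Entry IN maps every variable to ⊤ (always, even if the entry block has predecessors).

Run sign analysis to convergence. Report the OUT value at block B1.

Converged values:
  B0:   IN=(all ⊤)   OUT={a:-; rest ⊤}
  B1:   IN={a:-; rest ⊤}   OUT={a:-, f:+; rest ⊤}
  B2:   IN={a:-, f:+; rest ⊤}   OUT={a:-, f:+; rest ⊤}
  B3:   IN={a:-, f:+; rest ⊤}   OUT={a:-, d:-, f:+; rest ⊤}
  B4:   IN={a:-; rest ⊤}   OUT={a:-; rest ⊤}

Merge at B1: IN[B1] = OUT[B0] = {a: -, b: ⊤, c: ⊤, d: ⊤, e: ⊤, f: ⊤}
Applying B1's transfer function to that IN value gives OUT[B1] (row B1 above).

Answer: {a: -, b: ⊤, c: ⊤, d: ⊤, e: ⊤, f: +}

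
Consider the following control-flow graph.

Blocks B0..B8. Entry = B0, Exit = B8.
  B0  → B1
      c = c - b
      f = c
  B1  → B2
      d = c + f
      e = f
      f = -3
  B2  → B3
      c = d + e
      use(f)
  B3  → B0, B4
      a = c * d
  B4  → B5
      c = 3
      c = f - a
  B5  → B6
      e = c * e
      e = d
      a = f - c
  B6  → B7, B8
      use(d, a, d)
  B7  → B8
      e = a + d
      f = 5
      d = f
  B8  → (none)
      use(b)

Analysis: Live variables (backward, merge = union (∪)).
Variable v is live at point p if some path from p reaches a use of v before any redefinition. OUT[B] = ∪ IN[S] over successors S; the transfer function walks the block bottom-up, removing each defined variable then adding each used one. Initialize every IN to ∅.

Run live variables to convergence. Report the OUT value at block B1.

Answer: {b, d, e, f}

Trace:
Per-block solution:
  B0:  IN={b, c}  OUT={b, c, f}
  B1:  IN={b, c, f}  OUT={b, d, e, f}
  B2:  IN={b, d, e, f}  OUT={b, c, d, e, f}
  B3:  IN={b, c, d, e, f}  OUT={a, b, c, d, e, f}
  B4:  IN={a, b, d, e, f}  OUT={b, c, d, e, f}
  B5:  IN={b, c, d, e, f}  OUT={a, b, d}
  B6:  IN={a, b, d}  OUT={a, b, d}
  B7:  IN={a, b, d}  OUT={b}
  B8:  IN={b}  OUT={}

Merge at B1: OUT[B1] = IN[B2] = {b, d, e, f}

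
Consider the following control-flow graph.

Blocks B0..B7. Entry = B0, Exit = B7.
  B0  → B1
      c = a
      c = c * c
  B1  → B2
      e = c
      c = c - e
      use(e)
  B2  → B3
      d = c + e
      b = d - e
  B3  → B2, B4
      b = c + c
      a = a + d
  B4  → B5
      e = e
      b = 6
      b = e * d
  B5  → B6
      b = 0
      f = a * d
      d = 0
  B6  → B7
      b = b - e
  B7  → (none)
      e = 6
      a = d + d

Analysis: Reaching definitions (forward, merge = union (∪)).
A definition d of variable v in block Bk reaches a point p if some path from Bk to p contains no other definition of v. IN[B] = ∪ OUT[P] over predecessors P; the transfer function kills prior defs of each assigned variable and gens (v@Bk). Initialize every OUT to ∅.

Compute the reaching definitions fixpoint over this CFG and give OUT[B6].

Answer: {a@B3, b@B6, c@B1, d@B5, e@B4, f@B5}

Derivation:
Converged values:
  B0: | IN={} | OUT={c@B0}
  B1: | IN={c@B0} | OUT={c@B1, e@B1}
  B2: | IN={a@B3, b@B3, c@B1, d@B2, e@B1} | OUT={a@B3, b@B2, c@B1, d@B2, e@B1}
  B3: | IN={a@B3, b@B2, c@B1, d@B2, e@B1} | OUT={a@B3, b@B3, c@B1, d@B2, e@B1}
  B4: | IN={a@B3, b@B3, c@B1, d@B2, e@B1} | OUT={a@B3, b@B4, c@B1, d@B2, e@B4}
  B5: | IN={a@B3, b@B4, c@B1, d@B2, e@B4} | OUT={a@B3, b@B5, c@B1, d@B5, e@B4, f@B5}
  B6: | IN={a@B3, b@B5, c@B1, d@B5, e@B4, f@B5} | OUT={a@B3, b@B6, c@B1, d@B5, e@B4, f@B5}
  B7: | IN={a@B3, b@B6, c@B1, d@B5, e@B4, f@B5} | OUT={a@B7, b@B6, c@B1, d@B5, e@B7, f@B5}

Merge at B6: IN[B6] = OUT[B5] = {a@B3, b@B5, c@B1, d@B5, e@B4, f@B5}
Applying B6's transfer function to that IN value gives OUT[B6] (row B6 above).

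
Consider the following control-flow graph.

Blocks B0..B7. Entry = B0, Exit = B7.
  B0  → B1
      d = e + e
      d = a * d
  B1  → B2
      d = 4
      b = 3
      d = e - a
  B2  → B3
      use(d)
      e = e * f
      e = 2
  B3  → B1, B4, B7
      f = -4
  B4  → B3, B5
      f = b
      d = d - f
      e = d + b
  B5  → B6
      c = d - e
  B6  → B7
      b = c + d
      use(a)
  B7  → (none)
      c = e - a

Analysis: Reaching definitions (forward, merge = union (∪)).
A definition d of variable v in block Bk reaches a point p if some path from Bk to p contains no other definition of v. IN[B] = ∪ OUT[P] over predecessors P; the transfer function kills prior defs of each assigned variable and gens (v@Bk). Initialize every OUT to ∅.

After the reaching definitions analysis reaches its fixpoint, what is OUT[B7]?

Converged values:
  B0: | IN={} | OUT={d@B0}
  B1: | IN={b@B1, d@B0, d@B1, d@B4, e@B2, e@B4, f@B3} | OUT={b@B1, d@B1, e@B2, e@B4, f@B3}
  B2: | IN={b@B1, d@B1, e@B2, e@B4, f@B3} | OUT={b@B1, d@B1, e@B2, f@B3}
  B3: | IN={b@B1, d@B1, d@B4, e@B2, e@B4, f@B3, f@B4} | OUT={b@B1, d@B1, d@B4, e@B2, e@B4, f@B3}
  B4: | IN={b@B1, d@B1, d@B4, e@B2, e@B4, f@B3} | OUT={b@B1, d@B4, e@B4, f@B4}
  B5: | IN={b@B1, d@B4, e@B4, f@B4} | OUT={b@B1, c@B5, d@B4, e@B4, f@B4}
  B6: | IN={b@B1, c@B5, d@B4, e@B4, f@B4} | OUT={b@B6, c@B5, d@B4, e@B4, f@B4}
  B7: | IN={b@B1, b@B6, c@B5, d@B1, d@B4, e@B2, e@B4, f@B3, f@B4} | OUT={b@B1, b@B6, c@B7, d@B1, d@B4, e@B2, e@B4, f@B3, f@B4}

Merge at B7: IN[B7] = OUT[B3] ⊔ OUT[B6] = {b@B1, b@B6, c@B5, d@B1, d@B4, e@B2, e@B4, f@B3, f@B4}
Applying B7's transfer function to that IN value gives OUT[B7] (row B7 above).

Answer: {b@B1, b@B6, c@B7, d@B1, d@B4, e@B2, e@B4, f@B3, f@B4}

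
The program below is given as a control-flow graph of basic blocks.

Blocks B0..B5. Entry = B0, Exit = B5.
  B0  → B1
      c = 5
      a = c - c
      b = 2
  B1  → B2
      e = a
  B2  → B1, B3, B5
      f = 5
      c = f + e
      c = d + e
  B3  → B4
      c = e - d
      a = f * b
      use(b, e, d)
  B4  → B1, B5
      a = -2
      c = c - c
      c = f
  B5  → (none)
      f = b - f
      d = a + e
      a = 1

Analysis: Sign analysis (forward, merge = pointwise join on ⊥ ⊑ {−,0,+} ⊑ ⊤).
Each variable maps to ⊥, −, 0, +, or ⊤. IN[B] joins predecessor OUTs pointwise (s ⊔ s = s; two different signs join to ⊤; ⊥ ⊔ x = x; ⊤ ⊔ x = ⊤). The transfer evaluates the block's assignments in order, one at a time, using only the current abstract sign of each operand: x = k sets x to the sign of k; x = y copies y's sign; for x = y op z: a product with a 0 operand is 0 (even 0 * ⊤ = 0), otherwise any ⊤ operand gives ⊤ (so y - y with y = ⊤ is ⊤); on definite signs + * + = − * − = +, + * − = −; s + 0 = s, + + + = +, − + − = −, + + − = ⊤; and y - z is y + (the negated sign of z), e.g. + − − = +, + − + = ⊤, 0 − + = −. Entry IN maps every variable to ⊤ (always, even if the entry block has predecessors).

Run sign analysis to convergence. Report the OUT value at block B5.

Answer: {a: +, b: +, c: ⊤, d: ⊤, e: ⊤, f: ⊤}

Working:
Per-block solution:
  B0: | IN=(all ⊤) | OUT={b:+, c:+; rest ⊤}
  B1: | IN={b:+; rest ⊤} | OUT={b:+; rest ⊤}
  B2: | IN={b:+; rest ⊤} | OUT={b:+, f:+; rest ⊤}
  B3: | IN={b:+, f:+; rest ⊤} | OUT={a:+, b:+, f:+; rest ⊤}
  B4: | IN={a:+, b:+, f:+; rest ⊤} | OUT={a:-, b:+, c:+, f:+; rest ⊤}
  B5: | IN={b:+, f:+; rest ⊤} | OUT={a:+, b:+; rest ⊤}

Merge at B5: IN[B5] = OUT[B2] ⊔ OUT[B4] = {a: ⊤, b: +, c: ⊤, d: ⊤, e: ⊤, f: +}
Applying B5's transfer function to that IN value gives OUT[B5] (row B5 above).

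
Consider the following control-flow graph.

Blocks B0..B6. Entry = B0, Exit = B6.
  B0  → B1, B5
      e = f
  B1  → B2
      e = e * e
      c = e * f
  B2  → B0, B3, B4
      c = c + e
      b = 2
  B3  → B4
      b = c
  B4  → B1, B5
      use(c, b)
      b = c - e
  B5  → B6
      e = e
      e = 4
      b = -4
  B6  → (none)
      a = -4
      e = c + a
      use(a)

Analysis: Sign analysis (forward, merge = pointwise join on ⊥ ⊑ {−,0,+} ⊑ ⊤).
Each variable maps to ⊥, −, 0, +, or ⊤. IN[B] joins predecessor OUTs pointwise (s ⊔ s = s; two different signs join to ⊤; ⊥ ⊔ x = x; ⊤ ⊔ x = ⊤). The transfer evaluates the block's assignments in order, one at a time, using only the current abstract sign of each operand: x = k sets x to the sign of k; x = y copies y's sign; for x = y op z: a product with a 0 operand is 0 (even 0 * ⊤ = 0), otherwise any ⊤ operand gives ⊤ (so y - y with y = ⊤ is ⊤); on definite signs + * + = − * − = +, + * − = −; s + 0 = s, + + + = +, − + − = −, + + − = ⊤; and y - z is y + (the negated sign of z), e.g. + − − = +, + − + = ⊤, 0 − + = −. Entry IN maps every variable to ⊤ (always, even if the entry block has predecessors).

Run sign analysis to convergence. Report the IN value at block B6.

Answer: {a: ⊤, b: -, c: ⊤, d: ⊤, e: +, f: ⊤}

Working:
Converged values:
  B0:  IN=(all ⊤)  OUT=(all ⊤)
  B1:  IN=(all ⊤)  OUT=(all ⊤)
  B2:  IN=(all ⊤)  OUT={b:+; rest ⊤}
  B3:  IN={b:+; rest ⊤}  OUT=(all ⊤)
  B4:  IN=(all ⊤)  OUT=(all ⊤)
  B5:  IN=(all ⊤)  OUT={b:-, e:+; rest ⊤}
  B6:  IN={b:-, e:+; rest ⊤}  OUT={a:-, b:-; rest ⊤}

Merge at B6: IN[B6] = OUT[B5] = {a: ⊤, b: -, c: ⊤, d: ⊤, e: +, f: ⊤}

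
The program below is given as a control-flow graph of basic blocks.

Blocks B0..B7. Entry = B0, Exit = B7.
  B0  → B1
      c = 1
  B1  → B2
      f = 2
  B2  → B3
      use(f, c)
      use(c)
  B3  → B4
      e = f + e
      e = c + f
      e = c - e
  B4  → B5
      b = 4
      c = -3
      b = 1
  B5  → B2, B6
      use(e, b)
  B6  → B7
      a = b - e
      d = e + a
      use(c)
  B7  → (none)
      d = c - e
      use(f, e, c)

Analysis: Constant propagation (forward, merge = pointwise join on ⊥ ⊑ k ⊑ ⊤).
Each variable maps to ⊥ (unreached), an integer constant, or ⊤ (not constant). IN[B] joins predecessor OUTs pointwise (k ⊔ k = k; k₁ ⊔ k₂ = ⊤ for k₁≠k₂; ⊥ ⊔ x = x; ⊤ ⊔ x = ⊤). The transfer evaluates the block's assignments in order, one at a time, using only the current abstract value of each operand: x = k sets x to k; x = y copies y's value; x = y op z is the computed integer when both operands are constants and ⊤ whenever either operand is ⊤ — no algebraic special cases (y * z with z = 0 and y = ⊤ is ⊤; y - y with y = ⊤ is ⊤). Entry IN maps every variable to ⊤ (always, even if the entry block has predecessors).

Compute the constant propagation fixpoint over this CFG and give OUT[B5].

Answer: {a: ⊤, b: 1, c: -3, d: ⊤, e: ⊤, f: 2}

Trace:
Converged values:
  B0:  IN=(all ⊤)  OUT={c:1; rest ⊤}
  B1:  IN={c:1; rest ⊤}  OUT={c:1, f:2; rest ⊤}
  B2:  IN={f:2; rest ⊤}  OUT={f:2; rest ⊤}
  B3:  IN={f:2; rest ⊤}  OUT={f:2; rest ⊤}
  B4:  IN={f:2; rest ⊤}  OUT={b:1, c:-3, f:2; rest ⊤}
  B5:  IN={b:1, c:-3, f:2; rest ⊤}  OUT={b:1, c:-3, f:2; rest ⊤}
  B6:  IN={b:1, c:-3, f:2; rest ⊤}  OUT={b:1, c:-3, f:2; rest ⊤}
  B7:  IN={b:1, c:-3, f:2; rest ⊤}  OUT={b:1, c:-3, f:2; rest ⊤}

Merge at B5: IN[B5] = OUT[B4] = {a: ⊤, b: 1, c: -3, d: ⊤, e: ⊤, f: 2}
Applying B5's transfer function to that IN value gives OUT[B5] (row B5 above).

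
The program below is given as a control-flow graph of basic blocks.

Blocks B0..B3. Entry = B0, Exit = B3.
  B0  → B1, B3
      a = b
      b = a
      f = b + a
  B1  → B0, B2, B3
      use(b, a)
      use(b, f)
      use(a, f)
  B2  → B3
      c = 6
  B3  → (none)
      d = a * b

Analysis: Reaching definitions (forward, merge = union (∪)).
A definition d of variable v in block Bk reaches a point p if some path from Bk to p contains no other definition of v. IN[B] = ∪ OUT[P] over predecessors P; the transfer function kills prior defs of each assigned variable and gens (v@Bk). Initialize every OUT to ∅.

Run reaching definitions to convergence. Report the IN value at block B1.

Answer: {a@B0, b@B0, f@B0}

Derivation:
Fixpoint table:
  B0:   IN={a@B0, b@B0, f@B0}   OUT={a@B0, b@B0, f@B0}
  B1:   IN={a@B0, b@B0, f@B0}   OUT={a@B0, b@B0, f@B0}
  B2:   IN={a@B0, b@B0, f@B0}   OUT={a@B0, b@B0, c@B2, f@B0}
  B3:   IN={a@B0, b@B0, c@B2, f@B0}   OUT={a@B0, b@B0, c@B2, d@B3, f@B0}

Merge at B1: IN[B1] = OUT[B0] = {a@B0, b@B0, f@B0}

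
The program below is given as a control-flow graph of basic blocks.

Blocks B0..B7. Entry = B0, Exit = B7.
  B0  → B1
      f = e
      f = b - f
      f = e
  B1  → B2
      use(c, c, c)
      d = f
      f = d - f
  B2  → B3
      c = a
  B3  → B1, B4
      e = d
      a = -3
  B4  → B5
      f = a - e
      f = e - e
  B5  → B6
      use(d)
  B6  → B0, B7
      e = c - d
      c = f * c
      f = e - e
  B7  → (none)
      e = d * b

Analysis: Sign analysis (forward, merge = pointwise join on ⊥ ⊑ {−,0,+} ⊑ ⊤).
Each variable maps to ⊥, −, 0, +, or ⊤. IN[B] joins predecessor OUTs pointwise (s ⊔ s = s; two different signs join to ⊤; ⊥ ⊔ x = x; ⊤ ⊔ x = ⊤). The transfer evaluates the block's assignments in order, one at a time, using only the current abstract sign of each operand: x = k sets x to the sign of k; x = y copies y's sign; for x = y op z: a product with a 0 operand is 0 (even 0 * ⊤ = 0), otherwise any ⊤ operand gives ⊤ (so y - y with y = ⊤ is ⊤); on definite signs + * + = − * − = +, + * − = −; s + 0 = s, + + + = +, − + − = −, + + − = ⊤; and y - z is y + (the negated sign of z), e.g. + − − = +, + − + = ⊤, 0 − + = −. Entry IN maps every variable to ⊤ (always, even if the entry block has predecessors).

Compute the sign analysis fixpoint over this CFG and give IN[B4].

Fixpoint table:
  B0: | IN=(all ⊤) | OUT=(all ⊤)
  B1: | IN=(all ⊤) | OUT=(all ⊤)
  B2: | IN=(all ⊤) | OUT=(all ⊤)
  B3: | IN=(all ⊤) | OUT={a:-; rest ⊤}
  B4: | IN={a:-; rest ⊤} | OUT={a:-; rest ⊤}
  B5: | IN={a:-; rest ⊤} | OUT={a:-; rest ⊤}
  B6: | IN={a:-; rest ⊤} | OUT={a:-; rest ⊤}
  B7: | IN={a:-; rest ⊤} | OUT={a:-; rest ⊤}

Merge at B4: IN[B4] = OUT[B3] = {a: -, b: ⊤, c: ⊤, d: ⊤, e: ⊤, f: ⊤}

Answer: {a: -, b: ⊤, c: ⊤, d: ⊤, e: ⊤, f: ⊤}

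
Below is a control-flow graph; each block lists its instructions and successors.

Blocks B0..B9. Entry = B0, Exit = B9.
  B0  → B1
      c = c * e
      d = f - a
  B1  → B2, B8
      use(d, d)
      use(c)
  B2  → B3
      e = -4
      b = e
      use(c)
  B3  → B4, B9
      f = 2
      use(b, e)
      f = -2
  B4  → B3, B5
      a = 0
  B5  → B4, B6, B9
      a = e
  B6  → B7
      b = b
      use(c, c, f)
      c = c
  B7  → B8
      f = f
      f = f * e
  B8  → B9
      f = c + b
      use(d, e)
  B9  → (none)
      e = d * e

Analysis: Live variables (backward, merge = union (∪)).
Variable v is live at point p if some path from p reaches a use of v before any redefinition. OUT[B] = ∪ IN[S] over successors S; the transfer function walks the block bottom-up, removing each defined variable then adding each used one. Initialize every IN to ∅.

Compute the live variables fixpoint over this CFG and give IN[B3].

Answer: {b, c, d, e}

Working:
Per-block solution:
  B0:   IN={a, b, c, e, f}   OUT={b, c, d, e}
  B1:   IN={b, c, d, e}   OUT={b, c, d, e}
  B2:   IN={c, d}   OUT={b, c, d, e}
  B3:   IN={b, c, d, e}   OUT={b, c, d, e, f}
  B4:   IN={b, c, d, e, f}   OUT={b, c, d, e, f}
  B5:   IN={b, c, d, e, f}   OUT={b, c, d, e, f}
  B6:   IN={b, c, d, e, f}   OUT={b, c, d, e, f}
  B7:   IN={b, c, d, e, f}   OUT={b, c, d, e}
  B8:   IN={b, c, d, e}   OUT={d, e}
  B9:   IN={d, e}   OUT={}

Merge at B3: OUT[B3] = IN[B4] ⊔ IN[B9] = {b, c, d, e, f}
Applying B3's transfer function to that OUT value gives IN[B3] (row B3 above).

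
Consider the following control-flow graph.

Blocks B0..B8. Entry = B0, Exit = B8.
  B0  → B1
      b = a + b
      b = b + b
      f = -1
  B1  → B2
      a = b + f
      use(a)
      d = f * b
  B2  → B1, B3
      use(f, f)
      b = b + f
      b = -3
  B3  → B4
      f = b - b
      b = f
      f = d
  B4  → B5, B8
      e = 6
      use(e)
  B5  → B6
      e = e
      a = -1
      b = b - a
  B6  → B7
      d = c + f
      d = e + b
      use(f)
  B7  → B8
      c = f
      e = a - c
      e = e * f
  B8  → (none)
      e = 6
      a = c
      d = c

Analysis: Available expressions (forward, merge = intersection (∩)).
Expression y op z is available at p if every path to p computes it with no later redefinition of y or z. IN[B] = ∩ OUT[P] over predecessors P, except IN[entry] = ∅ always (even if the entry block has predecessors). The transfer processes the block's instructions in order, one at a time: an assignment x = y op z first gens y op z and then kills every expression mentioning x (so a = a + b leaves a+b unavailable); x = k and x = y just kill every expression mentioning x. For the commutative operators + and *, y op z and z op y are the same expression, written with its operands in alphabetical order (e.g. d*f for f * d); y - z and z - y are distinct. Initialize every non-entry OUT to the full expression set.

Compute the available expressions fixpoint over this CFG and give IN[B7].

Converged values:
  B0:   IN={}   OUT={}
  B1:   IN={}   OUT={b*f, b+f}
  B2:   IN={b*f, b+f}   OUT={}
  B3:   IN={}   OUT={}
  B4:   IN={}   OUT={}
  B5:   IN={}   OUT={}
  B6:   IN={}   OUT={b+e, c+f}
  B7:   IN={b+e, c+f}   OUT={a-c}
  B8:   IN={}   OUT={}

Merge at B7: IN[B7] = OUT[B6] = {b+e, c+f}

Answer: {b+e, c+f}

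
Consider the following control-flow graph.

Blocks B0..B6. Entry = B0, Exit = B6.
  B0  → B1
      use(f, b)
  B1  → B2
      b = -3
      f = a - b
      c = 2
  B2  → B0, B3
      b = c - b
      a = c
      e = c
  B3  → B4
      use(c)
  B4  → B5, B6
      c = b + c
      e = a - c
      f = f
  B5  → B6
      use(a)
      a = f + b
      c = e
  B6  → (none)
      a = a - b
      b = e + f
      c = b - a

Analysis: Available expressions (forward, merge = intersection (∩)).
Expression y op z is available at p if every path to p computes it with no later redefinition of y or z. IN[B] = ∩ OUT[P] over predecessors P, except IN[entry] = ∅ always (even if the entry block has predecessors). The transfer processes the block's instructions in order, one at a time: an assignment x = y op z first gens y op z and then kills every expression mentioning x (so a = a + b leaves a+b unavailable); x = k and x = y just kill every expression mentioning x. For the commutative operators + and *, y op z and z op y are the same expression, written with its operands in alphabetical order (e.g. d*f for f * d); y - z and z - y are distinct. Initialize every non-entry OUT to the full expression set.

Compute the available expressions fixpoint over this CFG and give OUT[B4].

Answer: {a-c}

Trace:
Converged values:
  B0: | IN={} | OUT={}
  B1: | IN={} | OUT={a-b}
  B2: | IN={a-b} | OUT={}
  B3: | IN={} | OUT={}
  B4: | IN={} | OUT={a-c}
  B5: | IN={a-c} | OUT={b+f}
  B6: | IN={} | OUT={b-a, e+f}

Merge at B4: IN[B4] = OUT[B3] = {}
Applying B4's transfer function to that IN value gives OUT[B4] (row B4 above).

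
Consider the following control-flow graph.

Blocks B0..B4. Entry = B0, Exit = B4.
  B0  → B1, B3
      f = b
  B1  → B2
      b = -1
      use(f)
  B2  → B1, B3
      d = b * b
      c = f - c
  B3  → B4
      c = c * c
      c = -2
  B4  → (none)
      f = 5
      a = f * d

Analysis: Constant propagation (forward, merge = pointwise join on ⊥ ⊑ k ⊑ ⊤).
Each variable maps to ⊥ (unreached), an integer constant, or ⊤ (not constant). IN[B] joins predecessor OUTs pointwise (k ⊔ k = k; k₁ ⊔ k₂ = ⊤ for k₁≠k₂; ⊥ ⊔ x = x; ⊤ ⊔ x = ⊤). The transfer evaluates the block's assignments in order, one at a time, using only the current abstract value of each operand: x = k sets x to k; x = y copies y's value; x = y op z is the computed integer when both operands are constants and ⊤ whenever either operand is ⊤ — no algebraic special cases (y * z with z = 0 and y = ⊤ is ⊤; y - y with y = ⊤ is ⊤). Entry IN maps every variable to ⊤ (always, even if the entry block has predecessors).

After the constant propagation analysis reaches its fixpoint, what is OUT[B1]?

Converged values:
  B0: | IN=(all ⊤) | OUT=(all ⊤)
  B1: | IN=(all ⊤) | OUT={b:-1; rest ⊤}
  B2: | IN={b:-1; rest ⊤} | OUT={b:-1, d:1; rest ⊤}
  B3: | IN=(all ⊤) | OUT={c:-2; rest ⊤}
  B4: | IN={c:-2; rest ⊤} | OUT={c:-2, f:5; rest ⊤}

Merge at B1: IN[B1] = OUT[B0] ⊔ OUT[B2] = {a: ⊤, b: ⊤, c: ⊤, d: ⊤, e: ⊤, f: ⊤}
Applying B1's transfer function to that IN value gives OUT[B1] (row B1 above).

Answer: {a: ⊤, b: -1, c: ⊤, d: ⊤, e: ⊤, f: ⊤}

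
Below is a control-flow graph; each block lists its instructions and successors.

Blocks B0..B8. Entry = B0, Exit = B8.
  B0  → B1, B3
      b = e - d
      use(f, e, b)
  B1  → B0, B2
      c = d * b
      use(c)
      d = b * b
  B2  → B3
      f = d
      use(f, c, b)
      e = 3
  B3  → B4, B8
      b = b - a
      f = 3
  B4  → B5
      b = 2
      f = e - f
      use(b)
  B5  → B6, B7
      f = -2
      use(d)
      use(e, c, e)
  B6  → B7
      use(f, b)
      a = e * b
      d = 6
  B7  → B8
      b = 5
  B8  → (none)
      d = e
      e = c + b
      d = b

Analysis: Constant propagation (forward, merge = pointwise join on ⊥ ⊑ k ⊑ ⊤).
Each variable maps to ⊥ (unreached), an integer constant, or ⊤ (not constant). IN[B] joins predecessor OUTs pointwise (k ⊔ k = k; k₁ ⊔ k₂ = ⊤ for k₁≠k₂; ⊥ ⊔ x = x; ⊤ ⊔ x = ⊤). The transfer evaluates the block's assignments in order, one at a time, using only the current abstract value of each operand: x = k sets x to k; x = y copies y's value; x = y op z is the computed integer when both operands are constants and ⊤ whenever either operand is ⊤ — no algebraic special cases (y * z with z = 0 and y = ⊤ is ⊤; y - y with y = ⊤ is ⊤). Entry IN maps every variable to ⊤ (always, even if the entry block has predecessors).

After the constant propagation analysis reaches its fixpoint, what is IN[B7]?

Answer: {a: ⊤, b: 2, c: ⊤, d: ⊤, e: ⊤, f: -2}

Working:
Converged values:
  B0: | IN=(all ⊤) | OUT=(all ⊤)
  B1: | IN=(all ⊤) | OUT=(all ⊤)
  B2: | IN=(all ⊤) | OUT={e:3; rest ⊤}
  B3: | IN=(all ⊤) | OUT={f:3; rest ⊤}
  B4: | IN={f:3; rest ⊤} | OUT={b:2; rest ⊤}
  B5: | IN={b:2; rest ⊤} | OUT={b:2, f:-2; rest ⊤}
  B6: | IN={b:2, f:-2; rest ⊤} | OUT={b:2, d:6, f:-2; rest ⊤}
  B7: | IN={b:2, f:-2; rest ⊤} | OUT={b:5, f:-2; rest ⊤}
  B8: | IN=(all ⊤) | OUT=(all ⊤)

Merge at B7: IN[B7] = OUT[B5] ⊔ OUT[B6] = {a: ⊤, b: 2, c: ⊤, d: ⊤, e: ⊤, f: -2}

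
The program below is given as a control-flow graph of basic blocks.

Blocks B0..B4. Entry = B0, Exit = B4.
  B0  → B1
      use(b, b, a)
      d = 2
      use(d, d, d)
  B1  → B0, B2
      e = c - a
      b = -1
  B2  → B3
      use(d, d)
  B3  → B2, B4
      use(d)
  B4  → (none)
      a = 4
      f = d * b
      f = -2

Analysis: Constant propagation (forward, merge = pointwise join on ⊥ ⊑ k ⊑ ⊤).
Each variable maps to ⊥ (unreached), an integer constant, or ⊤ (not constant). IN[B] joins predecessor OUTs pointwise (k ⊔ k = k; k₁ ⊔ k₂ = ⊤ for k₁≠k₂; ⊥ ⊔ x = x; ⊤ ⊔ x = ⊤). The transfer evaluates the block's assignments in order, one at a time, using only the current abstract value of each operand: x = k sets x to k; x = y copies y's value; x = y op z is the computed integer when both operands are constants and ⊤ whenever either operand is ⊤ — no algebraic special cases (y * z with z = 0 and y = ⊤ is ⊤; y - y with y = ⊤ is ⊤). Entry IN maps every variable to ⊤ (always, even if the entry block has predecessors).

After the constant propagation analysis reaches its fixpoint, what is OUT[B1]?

Per-block solution:
  B0:  IN=(all ⊤)  OUT={d:2; rest ⊤}
  B1:  IN={d:2; rest ⊤}  OUT={b:-1, d:2; rest ⊤}
  B2:  IN={b:-1, d:2; rest ⊤}  OUT={b:-1, d:2; rest ⊤}
  B3:  IN={b:-1, d:2; rest ⊤}  OUT={b:-1, d:2; rest ⊤}
  B4:  IN={b:-1, d:2; rest ⊤}  OUT={a:4, b:-1, d:2, f:-2; rest ⊤}

Merge at B1: IN[B1] = OUT[B0] = {a: ⊤, b: ⊤, c: ⊤, d: 2, e: ⊤, f: ⊤}
Applying B1's transfer function to that IN value gives OUT[B1] (row B1 above).

Answer: {a: ⊤, b: -1, c: ⊤, d: 2, e: ⊤, f: ⊤}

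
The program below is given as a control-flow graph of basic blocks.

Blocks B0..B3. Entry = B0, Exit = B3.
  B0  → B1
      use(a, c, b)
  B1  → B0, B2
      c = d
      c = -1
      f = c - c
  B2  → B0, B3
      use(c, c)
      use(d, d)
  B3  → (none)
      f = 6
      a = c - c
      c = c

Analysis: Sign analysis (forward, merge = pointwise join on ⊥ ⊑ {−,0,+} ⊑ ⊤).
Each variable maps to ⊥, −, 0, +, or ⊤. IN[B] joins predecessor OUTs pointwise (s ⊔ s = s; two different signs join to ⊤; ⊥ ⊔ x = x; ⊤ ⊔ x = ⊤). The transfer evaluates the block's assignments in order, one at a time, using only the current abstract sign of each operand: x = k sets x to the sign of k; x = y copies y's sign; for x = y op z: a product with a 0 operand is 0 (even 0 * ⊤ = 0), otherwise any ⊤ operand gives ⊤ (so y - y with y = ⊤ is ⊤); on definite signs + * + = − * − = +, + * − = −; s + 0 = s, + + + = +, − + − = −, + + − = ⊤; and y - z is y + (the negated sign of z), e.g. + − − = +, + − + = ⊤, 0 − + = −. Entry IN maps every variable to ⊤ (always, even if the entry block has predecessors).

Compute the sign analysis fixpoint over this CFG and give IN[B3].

Fixpoint table:
  B0:   IN=(all ⊤)   OUT=(all ⊤)
  B1:   IN=(all ⊤)   OUT={c:-; rest ⊤}
  B2:   IN={c:-; rest ⊤}   OUT={c:-; rest ⊤}
  B3:   IN={c:-; rest ⊤}   OUT={c:-, f:+; rest ⊤}

Merge at B3: IN[B3] = OUT[B2] = {a: ⊤, b: ⊤, c: -, d: ⊤, e: ⊤, f: ⊤}

Answer: {a: ⊤, b: ⊤, c: -, d: ⊤, e: ⊤, f: ⊤}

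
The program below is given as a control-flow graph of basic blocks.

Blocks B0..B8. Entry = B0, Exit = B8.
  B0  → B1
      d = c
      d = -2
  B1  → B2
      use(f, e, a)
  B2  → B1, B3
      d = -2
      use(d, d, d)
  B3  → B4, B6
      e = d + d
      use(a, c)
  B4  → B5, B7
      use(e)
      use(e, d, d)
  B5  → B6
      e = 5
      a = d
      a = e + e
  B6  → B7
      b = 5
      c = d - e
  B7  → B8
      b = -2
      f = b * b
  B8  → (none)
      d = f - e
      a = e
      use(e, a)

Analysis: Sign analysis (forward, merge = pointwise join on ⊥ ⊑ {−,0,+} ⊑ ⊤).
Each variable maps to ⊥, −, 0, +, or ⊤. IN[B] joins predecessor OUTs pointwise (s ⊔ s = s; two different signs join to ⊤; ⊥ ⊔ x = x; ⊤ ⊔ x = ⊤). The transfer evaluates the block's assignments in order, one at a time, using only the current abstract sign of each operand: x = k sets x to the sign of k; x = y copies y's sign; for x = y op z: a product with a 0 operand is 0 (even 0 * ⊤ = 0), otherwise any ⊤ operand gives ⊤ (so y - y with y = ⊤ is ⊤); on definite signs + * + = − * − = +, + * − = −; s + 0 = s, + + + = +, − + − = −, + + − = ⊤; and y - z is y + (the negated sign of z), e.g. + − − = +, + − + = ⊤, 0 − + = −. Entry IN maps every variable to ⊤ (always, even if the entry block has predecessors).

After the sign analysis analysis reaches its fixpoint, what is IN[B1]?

Fixpoint table:
  B0: | IN=(all ⊤) | OUT={d:-; rest ⊤}
  B1: | IN={d:-; rest ⊤} | OUT={d:-; rest ⊤}
  B2: | IN={d:-; rest ⊤} | OUT={d:-; rest ⊤}
  B3: | IN={d:-; rest ⊤} | OUT={d:-, e:-; rest ⊤}
  B4: | IN={d:-, e:-; rest ⊤} | OUT={d:-, e:-; rest ⊤}
  B5: | IN={d:-, e:-; rest ⊤} | OUT={a:+, d:-, e:+; rest ⊤}
  B6: | IN={d:-; rest ⊤} | OUT={b:+, d:-; rest ⊤}
  B7: | IN={d:-; rest ⊤} | OUT={b:-, d:-, f:+; rest ⊤}
  B8: | IN={b:-, d:-, f:+; rest ⊤} | OUT={b:-, f:+; rest ⊤}

Merge at B1: IN[B1] = OUT[B0] ⊔ OUT[B2] = {a: ⊤, b: ⊤, c: ⊤, d: -, e: ⊤, f: ⊤}

Answer: {a: ⊤, b: ⊤, c: ⊤, d: -, e: ⊤, f: ⊤}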